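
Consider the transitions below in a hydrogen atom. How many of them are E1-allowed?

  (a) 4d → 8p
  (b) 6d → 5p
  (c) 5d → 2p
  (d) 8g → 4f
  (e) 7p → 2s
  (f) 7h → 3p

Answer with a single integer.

5

(a) allowed
(b) allowed
(c) allowed
(d) allowed
(e) allowed
(f) forbidden — Δl = -4 (E1 requires Δl = ±1)
Total allowed: 5 of 6.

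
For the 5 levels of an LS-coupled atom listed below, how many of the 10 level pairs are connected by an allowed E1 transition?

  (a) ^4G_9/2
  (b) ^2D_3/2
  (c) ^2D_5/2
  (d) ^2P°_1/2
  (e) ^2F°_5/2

(a)–(b): forbidden (parity, ΔS, ΔL, ΔJ).
(a)–(c): forbidden (parity, ΔS, ΔL, ΔJ).
(a)–(d): forbidden (ΔS, ΔL, ΔJ).
(a)–(e): forbidden (ΔS, ΔJ).
(b)–(c): forbidden (parity).
(b)–(d): allowed.
(b)–(e): allowed.
(c)–(d): forbidden (ΔJ).
(c)–(e): allowed.
(d)–(e): forbidden (parity, ΔL, ΔJ).
Allowed pairs: 3 of 10.

3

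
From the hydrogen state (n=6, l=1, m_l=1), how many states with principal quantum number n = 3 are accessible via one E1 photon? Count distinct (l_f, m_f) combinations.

E1 requires Δl = ±1, so l_f ∈ {0, 2}; with 0 ≤ l_f ≤ n_f−1 = 2, the allowed l_f values are {0, 2}.
For l_f = 0: m_f ∈ {m_i−1, m_i, m_i+1} ∩ [−0, 0] = {0} → 1 state.
For l_f = 2: m_f ∈ {m_i−1, m_i, m_i+1} ∩ [−2, 2] = {0, 1, 2} → 3 states.
Total: 4.

4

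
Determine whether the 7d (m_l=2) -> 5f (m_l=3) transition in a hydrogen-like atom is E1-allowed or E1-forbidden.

Initial l = 2, final l = 3, so Δl = +1. E1 requires Δl = ±1: ok.
m_l: 2 → 3 (Δm_l = +1). |Δm_l| ≤ 1 ok.
All E1 selection rules are satisfied.

allowed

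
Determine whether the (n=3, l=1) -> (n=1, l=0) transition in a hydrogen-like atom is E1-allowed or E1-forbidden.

allowed

Initial l = 1, final l = 0, so Δl = -1. E1 requires Δl = ±1: ✓.
All E1 selection rules are satisfied.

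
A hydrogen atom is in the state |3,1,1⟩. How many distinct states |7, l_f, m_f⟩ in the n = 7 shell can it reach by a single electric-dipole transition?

E1 requires Δl = ±1, so l_f ∈ {0, 2}; with 0 ≤ l_f ≤ n_f−1 = 6, the allowed l_f values are {0, 2}.
For l_f = 0: m_f ∈ {m_i−1, m_i, m_i+1} ∩ [−0, 0] = {0} → 1 state.
For l_f = 2: m_f ∈ {m_i−1, m_i, m_i+1} ∩ [−2, 2] = {0, 1, 2} → 3 states.
Total: 4.

4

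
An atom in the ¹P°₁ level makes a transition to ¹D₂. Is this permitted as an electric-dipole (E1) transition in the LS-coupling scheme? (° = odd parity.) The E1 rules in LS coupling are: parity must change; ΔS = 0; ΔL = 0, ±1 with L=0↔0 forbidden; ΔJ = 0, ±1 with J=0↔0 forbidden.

Initial level: S=0, L=1, J=1, parity odd. Final level: S=0, L=2, J=2, parity even.
Parity must change: odd → even — ok.
ΔS = 0: S: 0 → 0 — ok.
ΔL = 0, ±1 (not L=0↔0): L: 1 → 2, ΔL = +1 — ok.
ΔJ = 0, ±1 (not J=0↔0): J: 1 → 2, ΔJ = +1 — ok.
All four E1 rules are satisfied.

allowed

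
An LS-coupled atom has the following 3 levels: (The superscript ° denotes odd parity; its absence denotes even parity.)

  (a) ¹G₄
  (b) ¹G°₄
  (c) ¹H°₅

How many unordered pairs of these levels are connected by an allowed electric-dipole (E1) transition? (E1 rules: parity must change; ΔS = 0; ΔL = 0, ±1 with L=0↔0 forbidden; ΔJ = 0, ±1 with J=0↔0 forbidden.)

2

(a)–(b): allowed.
(a)–(c): allowed.
(b)–(c): forbidden (parity).
Allowed pairs: 2 of 3.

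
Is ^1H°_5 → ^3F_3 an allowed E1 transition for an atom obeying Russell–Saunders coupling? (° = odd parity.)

forbidden

Initial level: S=0, L=5, J=5, parity odd. Final level: S=1, L=3, J=3, parity even.
Parity must change: odd → even — ✓.
ΔS = 0: S: 0 → 1 — ✗.
ΔL = 0, ±1 (not L=0↔0): L: 5 → 3, ΔL = -2 — ✗.
ΔJ = 0, ±1 (not J=0↔0): J: 5 → 3, ΔJ = -2 — ✗.
Rule(s) violated: ΔS, ΔL, ΔJ.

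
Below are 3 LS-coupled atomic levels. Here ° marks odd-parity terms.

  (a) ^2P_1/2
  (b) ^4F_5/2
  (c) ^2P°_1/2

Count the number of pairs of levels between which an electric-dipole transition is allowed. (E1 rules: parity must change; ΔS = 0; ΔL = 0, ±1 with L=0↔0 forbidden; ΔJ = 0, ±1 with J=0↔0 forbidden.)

1

(a)–(b): forbidden (parity, ΔS, ΔL, ΔJ).
(a)–(c): allowed.
(b)–(c): forbidden (ΔS, ΔL, ΔJ).
Allowed pairs: 1 of 3.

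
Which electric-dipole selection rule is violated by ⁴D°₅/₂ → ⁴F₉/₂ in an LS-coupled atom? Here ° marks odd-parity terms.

the ΔJ = 0, ±1 rule

Parity must change: odd → even — satisfied.
ΔS = 0: S: 3/2 → 3/2 — satisfied.
ΔL = 0, ±1 (not L=0↔0): L: 2 → 3, ΔL = +1 — satisfied.
ΔJ = 0, ±1 (not J=0↔0): J: 5/2 → 9/2, ΔJ = +2 — violated.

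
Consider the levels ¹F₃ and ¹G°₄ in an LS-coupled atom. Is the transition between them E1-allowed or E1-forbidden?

allowed

Initial level: S=0, L=3, J=3, parity even. Final level: S=0, L=4, J=4, parity odd.
Parity must change: even → odd — ok.
ΔS = 0: S: 0 → 0 — ok.
ΔL = 0, ±1 (not L=0↔0): L: 3 → 4, ΔL = +1 — ok.
ΔJ = 0, ±1 (not J=0↔0): J: 3 → 4, ΔJ = +1 — ok.
All four E1 rules are satisfied.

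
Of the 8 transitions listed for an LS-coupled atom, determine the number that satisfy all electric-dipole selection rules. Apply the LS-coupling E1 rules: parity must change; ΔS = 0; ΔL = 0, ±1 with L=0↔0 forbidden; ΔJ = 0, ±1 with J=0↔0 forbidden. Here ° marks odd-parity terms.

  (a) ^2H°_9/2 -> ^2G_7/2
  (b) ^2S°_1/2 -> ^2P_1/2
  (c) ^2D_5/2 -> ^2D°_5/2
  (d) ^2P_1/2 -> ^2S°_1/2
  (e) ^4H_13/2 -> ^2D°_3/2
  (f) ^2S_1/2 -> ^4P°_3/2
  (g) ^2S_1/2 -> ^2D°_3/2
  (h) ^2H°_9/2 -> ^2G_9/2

(a) allowed
(b) allowed
(c) allowed
(d) allowed
(e) forbidden (ΔS, ΔL, ΔJ fail)
(f) forbidden (ΔS fails)
(g) forbidden (ΔL fails)
(h) allowed
Total allowed: 5 of 8.

5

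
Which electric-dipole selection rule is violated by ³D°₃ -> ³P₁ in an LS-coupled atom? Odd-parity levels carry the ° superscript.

Reading off the term symbols: S 1→1, L 2→1, J 3→1, parity odd→even.
Parity must change: odd → even — ✓.
ΔS = 0: S: 1 → 1 — ✓.
ΔL = 0, ±1 (not L=0↔0): L: 2 → 1, ΔL = -1 — ✓.
ΔJ = 0, ±1 (not J=0↔0): J: 3 → 1, ΔJ = -2 — ✗.

the ΔJ = 0, ±1 rule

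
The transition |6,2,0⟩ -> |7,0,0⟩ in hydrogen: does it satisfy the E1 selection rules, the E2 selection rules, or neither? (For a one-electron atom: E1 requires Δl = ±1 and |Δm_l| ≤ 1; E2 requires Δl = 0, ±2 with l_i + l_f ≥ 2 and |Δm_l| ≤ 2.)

E2

Δl = 0 − 2 = -2; l_i + l_f = 2.
Δm_l = +0.
E1 (Δl = ±1, |Δm_l| ≤ 1): not satisfied.
E2 (Δl = 0,±2, l_i+l_f ≥ 2, |Δm_l| ≤ 2): satisfied.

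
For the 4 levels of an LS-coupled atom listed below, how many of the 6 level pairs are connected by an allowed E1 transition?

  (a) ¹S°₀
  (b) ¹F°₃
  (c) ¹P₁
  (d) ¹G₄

2

(a)–(b): forbidden (parity, ΔL, ΔJ).
(a)–(c): allowed.
(a)–(d): forbidden (ΔL, ΔJ).
(b)–(c): forbidden (ΔL, ΔJ).
(b)–(d): allowed.
(c)–(d): forbidden (parity, ΔL, ΔJ).
Allowed pairs: 2 of 6.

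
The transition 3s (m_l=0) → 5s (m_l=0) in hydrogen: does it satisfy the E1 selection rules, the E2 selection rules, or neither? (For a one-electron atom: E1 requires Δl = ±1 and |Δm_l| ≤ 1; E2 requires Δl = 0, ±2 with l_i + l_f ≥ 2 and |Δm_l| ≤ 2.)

neither

Δl = 0 − 0 = +0; l_i + l_f = 0.
Δm_l = +0.
E1 (Δl = ±1, |Δm_l| ≤ 1): not satisfied.
E2 (Δl = 0,±2, l_i+l_f ≥ 2, |Δm_l| ≤ 2): not satisfied.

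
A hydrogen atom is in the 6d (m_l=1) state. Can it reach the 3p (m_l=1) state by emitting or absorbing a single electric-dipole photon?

allowed

Δl = 1 − 2 = -1; the E1 rule Δl = ±1 is satisfied.
Δm_l = 1 − (1) = +0. E1 requires Δm_l = 0, ±1: satisfied.
All E1 selection rules are satisfied.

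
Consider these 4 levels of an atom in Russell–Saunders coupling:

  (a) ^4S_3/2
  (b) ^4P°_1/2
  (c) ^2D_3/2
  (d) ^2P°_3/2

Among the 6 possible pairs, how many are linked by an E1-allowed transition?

2

(a)–(b): allowed.
(a)–(c): forbidden (parity, ΔS, ΔL).
(a)–(d): forbidden (ΔS).
(b)–(c): forbidden (ΔS).
(b)–(d): forbidden (parity, ΔS).
(c)–(d): allowed.
Allowed pairs: 2 of 6.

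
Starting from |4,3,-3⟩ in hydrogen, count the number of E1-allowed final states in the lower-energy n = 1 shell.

E1 requires l_f ∈ {2, 4}, but neither lies in [0, 0], so no final state is reachable.
Total: 0.

0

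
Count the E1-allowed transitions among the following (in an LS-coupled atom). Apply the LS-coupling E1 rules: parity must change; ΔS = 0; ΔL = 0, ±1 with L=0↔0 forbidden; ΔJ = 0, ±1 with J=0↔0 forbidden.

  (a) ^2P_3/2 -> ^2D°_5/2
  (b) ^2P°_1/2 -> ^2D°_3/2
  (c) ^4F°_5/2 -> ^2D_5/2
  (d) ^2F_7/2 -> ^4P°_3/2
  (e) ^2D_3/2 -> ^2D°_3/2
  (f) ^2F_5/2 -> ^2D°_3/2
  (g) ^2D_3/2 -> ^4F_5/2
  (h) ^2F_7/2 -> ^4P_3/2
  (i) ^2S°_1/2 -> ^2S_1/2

3

(a) allowed
(b) forbidden (parity fails)
(c) forbidden (ΔS fails)
(d) forbidden (ΔS, ΔL, ΔJ fail)
(e) allowed
(f) allowed
(g) forbidden (parity, ΔS fail)
(h) forbidden (parity, ΔS, ΔL, ΔJ fail)
(i) forbidden (ΔL fails)
Total allowed: 3 of 9.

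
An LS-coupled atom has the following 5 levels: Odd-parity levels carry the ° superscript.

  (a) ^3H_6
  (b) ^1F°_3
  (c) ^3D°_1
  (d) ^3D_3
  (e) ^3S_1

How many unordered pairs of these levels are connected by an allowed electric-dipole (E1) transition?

0

(a)–(b): forbidden (ΔS, ΔL, ΔJ).
(a)–(c): forbidden (ΔL, ΔJ).
(a)–(d): forbidden (parity, ΔL, ΔJ).
(a)–(e): forbidden (parity, ΔL, ΔJ).
(b)–(c): forbidden (parity, ΔS, ΔJ).
(b)–(d): forbidden (ΔS).
(b)–(e): forbidden (ΔS, ΔL, ΔJ).
(c)–(d): forbidden (ΔJ).
(c)–(e): forbidden (ΔL).
(d)–(e): forbidden (parity, ΔL, ΔJ).
Allowed pairs: 0 of 10.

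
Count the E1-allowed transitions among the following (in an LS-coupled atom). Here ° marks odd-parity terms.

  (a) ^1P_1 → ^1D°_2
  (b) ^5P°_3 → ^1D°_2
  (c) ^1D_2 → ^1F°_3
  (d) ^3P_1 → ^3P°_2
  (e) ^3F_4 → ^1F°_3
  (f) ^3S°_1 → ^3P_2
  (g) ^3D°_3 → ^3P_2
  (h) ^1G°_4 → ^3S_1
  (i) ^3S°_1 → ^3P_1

(a) allowed
(b) forbidden (parity, ΔS fail)
(c) allowed
(d) allowed
(e) forbidden (ΔS fails)
(f) allowed
(g) allowed
(h) forbidden (ΔS, ΔL, ΔJ fail)
(i) allowed
Total allowed: 6 of 9.

6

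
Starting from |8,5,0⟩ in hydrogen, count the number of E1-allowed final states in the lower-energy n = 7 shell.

6

E1 requires Δl = ±1, so l_f ∈ {4, 6}; with 0 ≤ l_f ≤ n_f−1 = 6, the allowed l_f values are {4, 6}.
For l_f = 4: m_f ∈ {m_i−1, m_i, m_i+1} ∩ [−4, 4] = {-1, 0, 1} → 3 states.
For l_f = 6: m_f ∈ {m_i−1, m_i, m_i+1} ∩ [−6, 6] = {-1, 0, 1} → 3 states.
Total: 6.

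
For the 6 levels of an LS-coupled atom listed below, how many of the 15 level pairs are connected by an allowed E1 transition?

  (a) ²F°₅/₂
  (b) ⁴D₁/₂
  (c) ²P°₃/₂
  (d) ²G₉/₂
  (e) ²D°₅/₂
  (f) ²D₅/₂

(a)–(b): forbidden (ΔS, ΔJ).
(a)–(c): forbidden (parity, ΔL).
(a)–(d): forbidden (ΔJ).
(a)–(e): forbidden (parity).
(a)–(f): allowed.
(b)–(c): forbidden (ΔS).
(b)–(d): forbidden (parity, ΔS, ΔL, ΔJ).
(b)–(e): forbidden (ΔS, ΔJ).
(b)–(f): forbidden (parity, ΔS, ΔJ).
(c)–(d): forbidden (ΔL, ΔJ).
(c)–(e): forbidden (parity).
(c)–(f): allowed.
(d)–(e): forbidden (ΔL, ΔJ).
(d)–(f): forbidden (parity, ΔL, ΔJ).
(e)–(f): allowed.
Allowed pairs: 3 of 15.

3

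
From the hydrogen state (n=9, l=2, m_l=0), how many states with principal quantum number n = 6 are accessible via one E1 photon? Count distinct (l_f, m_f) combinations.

6

E1 requires Δl = ±1, so l_f ∈ {1, 3}; with 0 ≤ l_f ≤ n_f−1 = 5, the allowed l_f values are {1, 3}.
For l_f = 1: m_f ∈ {m_i−1, m_i, m_i+1} ∩ [−1, 1] = {-1, 0, 1} → 3 states.
For l_f = 3: m_f ∈ {m_i−1, m_i, m_i+1} ∩ [−3, 3] = {-1, 0, 1} → 3 states.
Total: 6.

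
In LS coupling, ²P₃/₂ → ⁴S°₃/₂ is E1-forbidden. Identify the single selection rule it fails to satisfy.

the ΔS = 0 rule

Reading off the term symbols: S 1/2→3/2, L 1→0, J 3/2→3/2, parity even→odd.
ΔJ = 0, ±1 (not J=0↔0): J: 3/2 → 3/2, ΔJ = +0 — satisfied.
ΔL = 0, ±1 (not L=0↔0): L: 1 → 0, ΔL = -1 — satisfied.
Parity must change: even → odd — satisfied.
ΔS = 0: S: 1/2 → 3/2 — violated.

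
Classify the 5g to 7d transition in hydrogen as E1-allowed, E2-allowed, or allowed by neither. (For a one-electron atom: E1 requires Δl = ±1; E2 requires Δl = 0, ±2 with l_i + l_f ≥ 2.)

Δl = 2 − 4 = -2; l_i + l_f = 6.
E1 (Δl = ±1): not satisfied.
E2 (Δl = 0,±2, l_i+l_f ≥ 2): satisfied.

E2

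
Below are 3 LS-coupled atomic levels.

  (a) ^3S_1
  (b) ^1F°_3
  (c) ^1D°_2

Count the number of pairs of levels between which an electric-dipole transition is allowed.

0

(a)–(b): forbidden (ΔS, ΔL, ΔJ).
(a)–(c): forbidden (ΔS, ΔL).
(b)–(c): forbidden (parity).
Allowed pairs: 0 of 3.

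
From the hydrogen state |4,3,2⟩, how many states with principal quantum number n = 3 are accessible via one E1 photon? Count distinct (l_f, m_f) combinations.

E1 requires Δl = ±1, so l_f ∈ {2, 4}; with 0 ≤ l_f ≤ n_f−1 = 2, the allowed l_f values are {2}.
For l_f = 2: m_f ∈ {m_i−1, m_i, m_i+1} ∩ [−2, 2] = {1, 2} → 2 states.
Total: 2.

2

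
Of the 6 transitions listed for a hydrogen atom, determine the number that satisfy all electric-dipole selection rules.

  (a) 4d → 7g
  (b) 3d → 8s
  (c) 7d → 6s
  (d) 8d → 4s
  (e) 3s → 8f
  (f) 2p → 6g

0

(a) forbidden — Δl = +2 (E1 requires Δl = ±1)
(b) forbidden — Δl = -2 (E1 requires Δl = ±1)
(c) forbidden — Δl = -2 (E1 requires Δl = ±1)
(d) forbidden — Δl = -2 (E1 requires Δl = ±1)
(e) forbidden — Δl = +3 (E1 requires Δl = ±1)
(f) forbidden — Δl = +3 (E1 requires Δl = ±1)
Total allowed: 0 of 6.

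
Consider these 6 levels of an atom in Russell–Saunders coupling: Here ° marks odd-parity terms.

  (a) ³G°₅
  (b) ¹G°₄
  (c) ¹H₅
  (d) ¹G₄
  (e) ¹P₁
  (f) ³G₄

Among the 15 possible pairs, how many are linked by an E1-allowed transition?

3

(a)–(b): forbidden (parity, ΔS).
(a)–(c): forbidden (ΔS).
(a)–(d): forbidden (ΔS).
(a)–(e): forbidden (ΔS, ΔL, ΔJ).
(a)–(f): allowed.
(b)–(c): allowed.
(b)–(d): allowed.
(b)–(e): forbidden (ΔL, ΔJ).
(b)–(f): forbidden (ΔS).
(c)–(d): forbidden (parity).
(c)–(e): forbidden (parity, ΔL, ΔJ).
(c)–(f): forbidden (parity, ΔS).
(d)–(e): forbidden (parity, ΔL, ΔJ).
(d)–(f): forbidden (parity, ΔS).
(e)–(f): forbidden (parity, ΔS, ΔL, ΔJ).
Allowed pairs: 3 of 15.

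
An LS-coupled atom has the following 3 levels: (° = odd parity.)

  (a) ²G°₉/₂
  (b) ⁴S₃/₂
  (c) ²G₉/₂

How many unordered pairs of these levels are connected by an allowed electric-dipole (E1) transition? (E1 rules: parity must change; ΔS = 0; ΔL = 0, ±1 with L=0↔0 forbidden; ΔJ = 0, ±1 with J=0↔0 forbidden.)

1

(a)–(b): forbidden (ΔS, ΔL, ΔJ).
(a)–(c): allowed.
(b)–(c): forbidden (parity, ΔS, ΔL, ΔJ).
Allowed pairs: 1 of 3.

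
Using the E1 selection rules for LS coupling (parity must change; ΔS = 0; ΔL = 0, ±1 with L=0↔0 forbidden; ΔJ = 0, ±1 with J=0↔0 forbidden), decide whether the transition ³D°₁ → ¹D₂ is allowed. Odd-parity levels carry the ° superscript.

Parity must change: odd → even — passes.
ΔS = 0: S: 1 → 0 — fails.
ΔL = 0, ±1 (not L=0↔0): L: 2 → 2, ΔL = +0 — passes.
ΔJ = 0, ±1 (not J=0↔0): J: 1 → 2, ΔJ = +1 — passes.
Rule(s) violated: ΔS.

forbidden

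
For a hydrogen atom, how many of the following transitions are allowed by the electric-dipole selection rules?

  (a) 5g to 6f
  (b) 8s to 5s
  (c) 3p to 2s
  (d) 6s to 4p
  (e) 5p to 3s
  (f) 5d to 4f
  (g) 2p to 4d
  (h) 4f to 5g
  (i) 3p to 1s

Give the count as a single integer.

(a) allowed
(b) forbidden — Δl = +0 (E1 requires Δl = ±1)
(c) allowed
(d) allowed
(e) allowed
(f) allowed
(g) allowed
(h) allowed
(i) allowed
Total allowed: 8 of 9.

8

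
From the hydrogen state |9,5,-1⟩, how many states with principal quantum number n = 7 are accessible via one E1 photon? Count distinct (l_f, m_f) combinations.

6

E1 requires Δl = ±1, so l_f ∈ {4, 6}; with 0 ≤ l_f ≤ n_f−1 = 6, the allowed l_f values are {4, 6}.
For l_f = 4: m_f ∈ {m_i−1, m_i, m_i+1} ∩ [−4, 4] = {-2, -1, 0} → 3 states.
For l_f = 6: m_f ∈ {m_i−1, m_i, m_i+1} ∩ [−6, 6] = {-2, -1, 0} → 3 states.
Total: 6.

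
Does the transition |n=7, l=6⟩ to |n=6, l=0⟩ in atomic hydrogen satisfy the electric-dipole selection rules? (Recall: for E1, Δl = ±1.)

l: 6 → 0 (Δl = -6). Δl = ±1 ✗.
The transition is electric-dipole forbidden.

forbidden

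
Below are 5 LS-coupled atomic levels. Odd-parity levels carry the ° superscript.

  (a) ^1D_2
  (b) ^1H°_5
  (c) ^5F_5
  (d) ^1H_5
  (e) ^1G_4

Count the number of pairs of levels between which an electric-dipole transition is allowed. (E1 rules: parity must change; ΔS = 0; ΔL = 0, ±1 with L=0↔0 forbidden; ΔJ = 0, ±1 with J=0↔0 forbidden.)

2

(a)–(b): forbidden (ΔL, ΔJ).
(a)–(c): forbidden (parity, ΔS, ΔJ).
(a)–(d): forbidden (parity, ΔL, ΔJ).
(a)–(e): forbidden (parity, ΔL, ΔJ).
(b)–(c): forbidden (ΔS, ΔL).
(b)–(d): allowed.
(b)–(e): allowed.
(c)–(d): forbidden (parity, ΔS, ΔL).
(c)–(e): forbidden (parity, ΔS).
(d)–(e): forbidden (parity).
Allowed pairs: 2 of 10.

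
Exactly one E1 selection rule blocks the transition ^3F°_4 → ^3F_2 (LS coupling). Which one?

the ΔJ = 0, ±1 rule

Parity must change: odd → even — passes.
ΔJ = 0, ±1 (not J=0↔0): J: 4 → 2, ΔJ = -2 — fails.
ΔL = 0, ±1 (not L=0↔0): L: 3 → 3, ΔL = +0 — passes.
ΔS = 0: S: 1 → 1 — passes.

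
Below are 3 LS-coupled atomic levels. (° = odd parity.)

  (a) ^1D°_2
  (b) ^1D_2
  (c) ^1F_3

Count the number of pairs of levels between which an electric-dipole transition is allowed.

2

(a)–(b): allowed.
(a)–(c): allowed.
(b)–(c): forbidden (parity).
Allowed pairs: 2 of 3.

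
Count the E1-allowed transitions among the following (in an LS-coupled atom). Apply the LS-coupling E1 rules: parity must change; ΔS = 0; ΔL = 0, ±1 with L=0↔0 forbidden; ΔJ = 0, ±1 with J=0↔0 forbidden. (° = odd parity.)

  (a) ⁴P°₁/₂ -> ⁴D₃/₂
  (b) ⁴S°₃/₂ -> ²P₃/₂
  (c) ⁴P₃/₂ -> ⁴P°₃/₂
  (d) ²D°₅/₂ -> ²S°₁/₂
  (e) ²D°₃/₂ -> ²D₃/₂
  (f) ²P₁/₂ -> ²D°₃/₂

4

(a) allowed
(b) forbidden (ΔS fails)
(c) allowed
(d) forbidden (parity, ΔL, ΔJ fail)
(e) allowed
(f) allowed
Total allowed: 4 of 6.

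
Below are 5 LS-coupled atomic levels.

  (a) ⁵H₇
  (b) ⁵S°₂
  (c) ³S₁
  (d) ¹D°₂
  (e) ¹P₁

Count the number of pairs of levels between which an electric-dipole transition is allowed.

(a)–(b): forbidden (ΔL, ΔJ).
(a)–(c): forbidden (parity, ΔS, ΔL, ΔJ).
(a)–(d): forbidden (ΔS, ΔL, ΔJ).
(a)–(e): forbidden (parity, ΔS, ΔL, ΔJ).
(b)–(c): forbidden (ΔS, ΔL).
(b)–(d): forbidden (parity, ΔS, ΔL).
(b)–(e): forbidden (ΔS).
(c)–(d): forbidden (ΔS, ΔL).
(c)–(e): forbidden (parity, ΔS).
(d)–(e): allowed.
Allowed pairs: 1 of 10.

1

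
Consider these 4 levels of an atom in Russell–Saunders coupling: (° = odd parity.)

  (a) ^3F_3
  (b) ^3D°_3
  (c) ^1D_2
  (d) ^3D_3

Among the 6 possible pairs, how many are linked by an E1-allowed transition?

2

(a)–(b): allowed.
(a)–(c): forbidden (parity, ΔS).
(a)–(d): forbidden (parity).
(b)–(c): forbidden (ΔS).
(b)–(d): allowed.
(c)–(d): forbidden (parity, ΔS).
Allowed pairs: 2 of 6.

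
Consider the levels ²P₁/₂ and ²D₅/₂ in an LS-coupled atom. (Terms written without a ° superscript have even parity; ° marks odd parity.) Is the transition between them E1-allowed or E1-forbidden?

Initial level: S=1/2, L=1, J=1/2, parity even. Final level: S=1/2, L=2, J=5/2, parity even.
ΔS = 0: S: 1/2 → 1/2 — ok.
ΔJ = 0, ±1 (not J=0↔0): J: 1/2 → 5/2, ΔJ = +2 — fails.
ΔL = 0, ±1 (not L=0↔0): L: 1 → 2, ΔL = +1 — ok.
Parity must change: even → even — fails.
Rule(s) violated: parity, ΔJ.

forbidden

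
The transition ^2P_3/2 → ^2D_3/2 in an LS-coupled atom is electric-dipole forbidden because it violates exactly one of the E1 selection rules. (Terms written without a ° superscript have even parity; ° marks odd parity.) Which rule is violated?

parity

Initial level: S=1/2, L=1, J=3/2, parity even. Final level: S=1/2, L=2, J=3/2, parity even.
ΔS = 0: S: 1/2 → 1/2 — satisfied.
ΔJ = 0, ±1 (not J=0↔0): J: 3/2 → 3/2, ΔJ = +0 — satisfied.
ΔL = 0, ±1 (not L=0↔0): L: 1 → 2, ΔL = +1 — satisfied.
Parity must change: even → even — violated.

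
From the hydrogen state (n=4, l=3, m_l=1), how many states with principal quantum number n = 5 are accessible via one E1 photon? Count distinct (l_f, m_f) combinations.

E1 requires Δl = ±1, so l_f ∈ {2, 4}; with 0 ≤ l_f ≤ n_f−1 = 4, the allowed l_f values are {2, 4}.
For l_f = 2: m_f ∈ {m_i−1, m_i, m_i+1} ∩ [−2, 2] = {0, 1, 2} → 3 states.
For l_f = 4: m_f ∈ {m_i−1, m_i, m_i+1} ∩ [−4, 4] = {0, 1, 2} → 3 states.
Total: 6.

6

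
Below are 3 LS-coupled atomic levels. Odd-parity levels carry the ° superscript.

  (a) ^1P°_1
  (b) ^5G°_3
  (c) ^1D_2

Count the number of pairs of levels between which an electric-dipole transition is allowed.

1

(a)–(b): forbidden (parity, ΔS, ΔL, ΔJ).
(a)–(c): allowed.
(b)–(c): forbidden (ΔS, ΔL).
Allowed pairs: 1 of 3.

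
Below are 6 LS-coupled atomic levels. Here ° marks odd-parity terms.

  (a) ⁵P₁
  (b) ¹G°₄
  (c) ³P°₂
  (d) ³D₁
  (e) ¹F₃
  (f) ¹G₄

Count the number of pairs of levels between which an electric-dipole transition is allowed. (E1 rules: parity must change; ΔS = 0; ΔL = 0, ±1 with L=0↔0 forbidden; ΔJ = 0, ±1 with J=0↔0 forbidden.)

3

(a)–(b): forbidden (ΔS, ΔL, ΔJ).
(a)–(c): forbidden (ΔS).
(a)–(d): forbidden (parity, ΔS).
(a)–(e): forbidden (parity, ΔS, ΔL, ΔJ).
(a)–(f): forbidden (parity, ΔS, ΔL, ΔJ).
(b)–(c): forbidden (parity, ΔS, ΔL, ΔJ).
(b)–(d): forbidden (ΔS, ΔL, ΔJ).
(b)–(e): allowed.
(b)–(f): allowed.
(c)–(d): allowed.
(c)–(e): forbidden (ΔS, ΔL).
(c)–(f): forbidden (ΔS, ΔL, ΔJ).
(d)–(e): forbidden (parity, ΔS, ΔJ).
(d)–(f): forbidden (parity, ΔS, ΔL, ΔJ).
(e)–(f): forbidden (parity).
Allowed pairs: 3 of 15.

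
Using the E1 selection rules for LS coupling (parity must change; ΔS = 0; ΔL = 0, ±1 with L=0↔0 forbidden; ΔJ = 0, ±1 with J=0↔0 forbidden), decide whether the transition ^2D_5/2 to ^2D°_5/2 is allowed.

Reading off the term symbols: S 1/2→1/2, L 2→2, J 5/2→5/2, parity even→odd.
ΔS = 0: S: 1/2 → 1/2 — ✓.
ΔJ = 0, ±1 (not J=0↔0): J: 5/2 → 5/2, ΔJ = +0 — ✓.
ΔL = 0, ±1 (not L=0↔0): L: 2 → 2, ΔL = +0 — ✓.
Parity must change: even → odd — ✓.
All four E1 rules are satisfied.

allowed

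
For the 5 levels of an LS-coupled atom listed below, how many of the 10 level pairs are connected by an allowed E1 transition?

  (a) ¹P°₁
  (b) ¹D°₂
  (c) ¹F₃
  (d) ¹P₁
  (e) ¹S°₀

4

(a)–(b): forbidden (parity).
(a)–(c): forbidden (ΔL, ΔJ).
(a)–(d): allowed.
(a)–(e): forbidden (parity).
(b)–(c): allowed.
(b)–(d): allowed.
(b)–(e): forbidden (parity, ΔL, ΔJ).
(c)–(d): forbidden (parity, ΔL, ΔJ).
(c)–(e): forbidden (ΔL, ΔJ).
(d)–(e): allowed.
Allowed pairs: 4 of 10.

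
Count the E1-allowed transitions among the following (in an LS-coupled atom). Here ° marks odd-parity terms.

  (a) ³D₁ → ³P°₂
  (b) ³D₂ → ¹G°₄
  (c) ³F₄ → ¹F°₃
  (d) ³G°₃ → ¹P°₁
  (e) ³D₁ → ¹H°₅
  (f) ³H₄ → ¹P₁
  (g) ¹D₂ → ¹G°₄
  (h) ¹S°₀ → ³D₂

(a) allowed
(b) forbidden (ΔS, ΔL, ΔJ fail)
(c) forbidden (ΔS fails)
(d) forbidden (parity, ΔS, ΔL, ΔJ fail)
(e) forbidden (ΔS, ΔL, ΔJ fail)
(f) forbidden (parity, ΔS, ΔL, ΔJ fail)
(g) forbidden (ΔL, ΔJ fail)
(h) forbidden (ΔS, ΔL, ΔJ fail)
Total allowed: 1 of 8.

1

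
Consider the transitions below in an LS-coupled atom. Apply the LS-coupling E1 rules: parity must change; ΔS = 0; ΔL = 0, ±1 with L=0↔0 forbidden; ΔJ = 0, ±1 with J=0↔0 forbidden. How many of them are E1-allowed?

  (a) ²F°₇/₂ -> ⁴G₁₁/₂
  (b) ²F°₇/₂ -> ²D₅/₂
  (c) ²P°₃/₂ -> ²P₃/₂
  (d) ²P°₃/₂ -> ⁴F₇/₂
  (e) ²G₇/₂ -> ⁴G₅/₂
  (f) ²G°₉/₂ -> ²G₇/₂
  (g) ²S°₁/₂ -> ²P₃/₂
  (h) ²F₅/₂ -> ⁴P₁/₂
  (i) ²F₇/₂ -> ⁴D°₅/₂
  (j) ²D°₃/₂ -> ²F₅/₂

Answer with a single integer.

5

(a) forbidden (ΔS, ΔJ fail)
(b) allowed
(c) allowed
(d) forbidden (ΔS, ΔL, ΔJ fail)
(e) forbidden (parity, ΔS fail)
(f) allowed
(g) allowed
(h) forbidden (parity, ΔS, ΔL, ΔJ fail)
(i) forbidden (ΔS fails)
(j) allowed
Total allowed: 5 of 10.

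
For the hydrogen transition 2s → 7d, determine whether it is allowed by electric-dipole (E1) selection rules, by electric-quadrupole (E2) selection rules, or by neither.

E2

Δl = 2 − 0 = +2; l_i + l_f = 2.
E1 (Δl = ±1): not satisfied.
E2 (Δl = 0,±2, l_i+l_f ≥ 2): satisfied.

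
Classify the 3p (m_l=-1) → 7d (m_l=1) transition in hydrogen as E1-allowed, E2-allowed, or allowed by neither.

Δl = 2 − 1 = +1; l_i + l_f = 3.
Δm_l = +2.
E1 (Δl = ±1, |Δm_l| ≤ 1): not satisfied.
E2 (Δl = 0,±2, l_i+l_f ≥ 2, |Δm_l| ≤ 2): not satisfied.

neither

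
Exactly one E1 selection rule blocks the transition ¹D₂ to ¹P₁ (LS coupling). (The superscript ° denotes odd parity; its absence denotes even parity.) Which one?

Parity must change: even → even — fails.
ΔS = 0: S: 0 → 0 — passes.
ΔL = 0, ±1 (not L=0↔0): L: 2 → 1, ΔL = -1 — passes.
ΔJ = 0, ±1 (not J=0↔0): J: 2 → 1, ΔJ = -1 — passes.

parity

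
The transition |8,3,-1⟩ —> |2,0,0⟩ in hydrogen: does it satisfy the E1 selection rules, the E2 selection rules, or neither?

Δl = 0 − 3 = -3; l_i + l_f = 3.
Δm_l = +1.
E1 (Δl = ±1, |Δm_l| ≤ 1): not satisfied.
E2 (Δl = 0,±2, l_i+l_f ≥ 2, |Δm_l| ≤ 2): not satisfied.

neither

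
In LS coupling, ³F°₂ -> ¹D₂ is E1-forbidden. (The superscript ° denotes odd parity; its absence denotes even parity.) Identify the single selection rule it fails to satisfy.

Initial level: S=1, L=3, J=2, parity odd. Final level: S=0, L=2, J=2, parity even.
Parity must change: odd → even — satisfied.
ΔS = 0: S: 1 → 0 — violated.
ΔL = 0, ±1 (not L=0↔0): L: 3 → 2, ΔL = -1 — satisfied.
ΔJ = 0, ±1 (not J=0↔0): J: 2 → 2, ΔJ = +0 — satisfied.

the ΔS = 0 rule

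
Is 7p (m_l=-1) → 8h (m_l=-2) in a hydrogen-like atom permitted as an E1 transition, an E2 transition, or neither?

Δl = 5 − 1 = +4; l_i + l_f = 6.
Δm_l = -1.
E1 (Δl = ±1, |Δm_l| ≤ 1): not satisfied.
E2 (Δl = 0,±2, l_i+l_f ≥ 2, |Δm_l| ≤ 2): not satisfied.

neither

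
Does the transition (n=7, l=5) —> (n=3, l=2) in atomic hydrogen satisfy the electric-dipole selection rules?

Δl = 2 − 5 = -3; the E1 rule Δl = ±1 is fails.
The transition is electric-dipole forbidden.

forbidden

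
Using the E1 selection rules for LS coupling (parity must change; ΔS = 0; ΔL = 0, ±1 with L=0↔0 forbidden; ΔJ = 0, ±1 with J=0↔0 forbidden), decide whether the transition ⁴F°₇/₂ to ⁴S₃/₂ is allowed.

forbidden

Reading off the term symbols: S 3/2→3/2, L 3→0, J 7/2→3/2, parity odd→even.
ΔS = 0: S: 3/2 → 3/2 — passes.
Parity must change: odd → even — passes.
ΔL = 0, ±1 (not L=0↔0): L: 3 → 0, ΔL = -3 — fails.
ΔJ = 0, ±1 (not J=0↔0): J: 7/2 → 3/2, ΔJ = -2 — fails.
Rule(s) violated: ΔL, ΔJ.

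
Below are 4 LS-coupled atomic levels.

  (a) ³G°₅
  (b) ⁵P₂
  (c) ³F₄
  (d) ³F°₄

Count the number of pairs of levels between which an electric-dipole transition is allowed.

2

(a)–(b): forbidden (ΔS, ΔL, ΔJ).
(a)–(c): allowed.
(a)–(d): forbidden (parity).
(b)–(c): forbidden (parity, ΔS, ΔL, ΔJ).
(b)–(d): forbidden (ΔS, ΔL, ΔJ).
(c)–(d): allowed.
Allowed pairs: 2 of 6.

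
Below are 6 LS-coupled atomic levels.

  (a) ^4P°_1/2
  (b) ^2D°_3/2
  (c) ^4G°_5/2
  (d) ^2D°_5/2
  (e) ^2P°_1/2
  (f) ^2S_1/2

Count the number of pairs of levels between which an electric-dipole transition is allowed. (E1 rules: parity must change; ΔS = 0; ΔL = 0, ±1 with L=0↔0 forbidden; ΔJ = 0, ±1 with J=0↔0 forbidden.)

(a)–(b): forbidden (parity, ΔS).
(a)–(c): forbidden (parity, ΔL, ΔJ).
(a)–(d): forbidden (parity, ΔS, ΔJ).
(a)–(e): forbidden (parity, ΔS).
(a)–(f): forbidden (ΔS).
(b)–(c): forbidden (parity, ΔS, ΔL).
(b)–(d): forbidden (parity).
(b)–(e): forbidden (parity).
(b)–(f): forbidden (ΔL).
(c)–(d): forbidden (parity, ΔS, ΔL).
(c)–(e): forbidden (parity, ΔS, ΔL, ΔJ).
(c)–(f): forbidden (ΔS, ΔL, ΔJ).
(d)–(e): forbidden (parity, ΔJ).
(d)–(f): forbidden (ΔL, ΔJ).
(e)–(f): allowed.
Allowed pairs: 1 of 15.

1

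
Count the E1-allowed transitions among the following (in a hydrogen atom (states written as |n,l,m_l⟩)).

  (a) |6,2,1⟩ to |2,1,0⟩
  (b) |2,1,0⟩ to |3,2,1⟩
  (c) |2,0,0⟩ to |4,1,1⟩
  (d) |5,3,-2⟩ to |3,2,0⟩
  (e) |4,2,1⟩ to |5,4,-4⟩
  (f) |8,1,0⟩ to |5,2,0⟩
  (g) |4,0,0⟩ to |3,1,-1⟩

5

(a) allowed
(b) allowed
(c) allowed
(d) forbidden — Δm_l = +2 (E1 requires Δm_l = 0, ±1)
(e) forbidden — Δl = +2 (E1 requires Δl = ±1); Δm_l = -5 (E1 requires Δm_l = 0, ±1)
(f) allowed
(g) allowed
Total allowed: 5 of 7.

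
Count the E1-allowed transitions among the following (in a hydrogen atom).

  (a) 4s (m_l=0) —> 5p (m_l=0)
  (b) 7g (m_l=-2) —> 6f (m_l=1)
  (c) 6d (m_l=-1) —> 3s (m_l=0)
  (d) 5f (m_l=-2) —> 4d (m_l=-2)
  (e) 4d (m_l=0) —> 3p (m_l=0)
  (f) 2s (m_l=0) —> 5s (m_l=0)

(a) allowed
(b) forbidden — Δm_l = +3 (E1 requires Δm_l = 0, ±1)
(c) forbidden — Δl = -2 (E1 requires Δl = ±1)
(d) allowed
(e) allowed
(f) forbidden — Δl = +0 (E1 requires Δl = ±1)
Total allowed: 3 of 6.

3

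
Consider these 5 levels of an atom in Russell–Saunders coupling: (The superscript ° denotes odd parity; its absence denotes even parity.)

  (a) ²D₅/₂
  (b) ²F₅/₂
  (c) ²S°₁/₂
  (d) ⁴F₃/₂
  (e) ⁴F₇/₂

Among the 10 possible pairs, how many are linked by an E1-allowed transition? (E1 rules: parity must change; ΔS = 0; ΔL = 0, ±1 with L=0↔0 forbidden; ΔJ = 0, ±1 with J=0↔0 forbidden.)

(a)–(b): forbidden (parity).
(a)–(c): forbidden (ΔL, ΔJ).
(a)–(d): forbidden (parity, ΔS).
(a)–(e): forbidden (parity, ΔS).
(b)–(c): forbidden (ΔL, ΔJ).
(b)–(d): forbidden (parity, ΔS).
(b)–(e): forbidden (parity, ΔS).
(c)–(d): forbidden (ΔS, ΔL).
(c)–(e): forbidden (ΔS, ΔL, ΔJ).
(d)–(e): forbidden (parity, ΔJ).
Allowed pairs: 0 of 10.

0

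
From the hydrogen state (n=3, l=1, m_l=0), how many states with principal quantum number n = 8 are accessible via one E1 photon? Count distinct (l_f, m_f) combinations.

E1 requires Δl = ±1, so l_f ∈ {0, 2}; with 0 ≤ l_f ≤ n_f−1 = 7, the allowed l_f values are {0, 2}.
For l_f = 0: m_f ∈ {m_i−1, m_i, m_i+1} ∩ [−0, 0] = {0} → 1 state.
For l_f = 2: m_f ∈ {m_i−1, m_i, m_i+1} ∩ [−2, 2] = {-1, 0, 1} → 3 states.
Total: 4.

4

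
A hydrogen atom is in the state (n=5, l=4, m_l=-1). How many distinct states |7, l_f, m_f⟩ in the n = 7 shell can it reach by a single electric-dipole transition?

E1 requires Δl = ±1, so l_f ∈ {3, 5}; with 0 ≤ l_f ≤ n_f−1 = 6, the allowed l_f values are {3, 5}.
For l_f = 3: m_f ∈ {m_i−1, m_i, m_i+1} ∩ [−3, 3] = {-2, -1, 0} → 3 states.
For l_f = 5: m_f ∈ {m_i−1, m_i, m_i+1} ∩ [−5, 5] = {-2, -1, 0} → 3 states.
Total: 6.

6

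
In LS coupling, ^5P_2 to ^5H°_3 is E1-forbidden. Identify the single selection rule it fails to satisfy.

the ΔL = 0, ±1 rule

Reading off the term symbols: S 2→2, L 1→5, J 2→3, parity even→odd.
ΔL = 0, ±1 (not L=0↔0): L: 1 → 5, ΔL = +4 — fails.
ΔJ = 0, ±1 (not J=0↔0): J: 2 → 3, ΔJ = +1 — ok.
ΔS = 0: S: 2 → 2 — ok.
Parity must change: even → odd — ok.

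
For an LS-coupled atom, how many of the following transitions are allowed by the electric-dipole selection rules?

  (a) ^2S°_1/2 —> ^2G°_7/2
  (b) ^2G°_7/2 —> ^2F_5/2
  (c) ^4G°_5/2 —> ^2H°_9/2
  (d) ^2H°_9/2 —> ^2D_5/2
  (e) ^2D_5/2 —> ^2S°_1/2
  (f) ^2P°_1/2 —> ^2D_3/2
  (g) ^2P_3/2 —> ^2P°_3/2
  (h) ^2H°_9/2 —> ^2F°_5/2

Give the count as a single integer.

3

(a) forbidden (parity, ΔL, ΔJ fail)
(b) allowed
(c) forbidden (parity, ΔS, ΔJ fail)
(d) forbidden (ΔL, ΔJ fail)
(e) forbidden (ΔL, ΔJ fail)
(f) allowed
(g) allowed
(h) forbidden (parity, ΔL, ΔJ fail)
Total allowed: 3 of 8.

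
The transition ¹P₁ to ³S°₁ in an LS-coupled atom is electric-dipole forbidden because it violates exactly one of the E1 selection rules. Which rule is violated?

the ΔS = 0 rule

Parity must change: even → odd — ✓.
ΔS = 0: S: 0 → 1 — ✗.
ΔL = 0, ±1 (not L=0↔0): L: 1 → 0, ΔL = -1 — ✓.
ΔJ = 0, ±1 (not J=0↔0): J: 1 → 1, ΔJ = +0 — ✓.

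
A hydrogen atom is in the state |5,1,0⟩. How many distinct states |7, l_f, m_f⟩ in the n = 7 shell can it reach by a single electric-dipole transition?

4

E1 requires Δl = ±1, so l_f ∈ {0, 2}; with 0 ≤ l_f ≤ n_f−1 = 6, the allowed l_f values are {0, 2}.
For l_f = 0: m_f ∈ {m_i−1, m_i, m_i+1} ∩ [−0, 0] = {0} → 1 state.
For l_f = 2: m_f ∈ {m_i−1, m_i, m_i+1} ∩ [−2, 2] = {-1, 0, 1} → 3 states.
Total: 4.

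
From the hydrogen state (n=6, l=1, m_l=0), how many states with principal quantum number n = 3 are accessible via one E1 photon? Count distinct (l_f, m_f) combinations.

4

E1 requires Δl = ±1, so l_f ∈ {0, 2}; with 0 ≤ l_f ≤ n_f−1 = 2, the allowed l_f values are {0, 2}.
For l_f = 0: m_f ∈ {m_i−1, m_i, m_i+1} ∩ [−0, 0] = {0} → 1 state.
For l_f = 2: m_f ∈ {m_i−1, m_i, m_i+1} ∩ [−2, 2] = {-1, 0, 1} → 3 states.
Total: 4.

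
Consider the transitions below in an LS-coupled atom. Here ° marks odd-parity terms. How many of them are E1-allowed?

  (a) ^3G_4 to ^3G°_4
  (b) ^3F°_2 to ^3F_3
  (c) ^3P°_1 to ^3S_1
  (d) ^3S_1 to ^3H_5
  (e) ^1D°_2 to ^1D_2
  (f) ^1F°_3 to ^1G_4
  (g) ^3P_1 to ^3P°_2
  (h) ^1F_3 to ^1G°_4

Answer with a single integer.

(a) allowed
(b) allowed
(c) allowed
(d) forbidden (parity, ΔL, ΔJ fail)
(e) allowed
(f) allowed
(g) allowed
(h) allowed
Total allowed: 7 of 8.

7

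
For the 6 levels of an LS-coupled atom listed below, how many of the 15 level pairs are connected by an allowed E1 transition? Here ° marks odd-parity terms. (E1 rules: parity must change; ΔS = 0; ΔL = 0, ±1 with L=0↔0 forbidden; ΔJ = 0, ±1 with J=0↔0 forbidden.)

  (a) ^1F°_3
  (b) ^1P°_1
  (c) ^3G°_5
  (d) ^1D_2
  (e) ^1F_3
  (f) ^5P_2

3

(a)–(b): forbidden (parity, ΔL, ΔJ).
(a)–(c): forbidden (parity, ΔS, ΔJ).
(a)–(d): allowed.
(a)–(e): allowed.
(a)–(f): forbidden (ΔS, ΔL).
(b)–(c): forbidden (parity, ΔS, ΔL, ΔJ).
(b)–(d): allowed.
(b)–(e): forbidden (ΔL, ΔJ).
(b)–(f): forbidden (ΔS).
(c)–(d): forbidden (ΔS, ΔL, ΔJ).
(c)–(e): forbidden (ΔS, ΔJ).
(c)–(f): forbidden (ΔS, ΔL, ΔJ).
(d)–(e): forbidden (parity).
(d)–(f): forbidden (parity, ΔS).
(e)–(f): forbidden (parity, ΔS, ΔL).
Allowed pairs: 3 of 15.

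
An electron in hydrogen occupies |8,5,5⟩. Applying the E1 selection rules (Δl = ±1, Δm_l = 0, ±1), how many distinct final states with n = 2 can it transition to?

E1 requires l_f ∈ {4, 6}, but neither lies in [0, 1], so no final state is reachable.
Total: 0.

0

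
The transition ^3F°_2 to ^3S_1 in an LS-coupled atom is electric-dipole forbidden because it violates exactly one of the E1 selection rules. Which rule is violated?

the ΔL = 0, ±1 rule

Reading off the term symbols: S 1→1, L 3→0, J 2→1, parity odd→even.
ΔJ = 0, ±1 (not J=0↔0): J: 2 → 1, ΔJ = -1 — satisfied.
ΔL = 0, ±1 (not L=0↔0): L: 3 → 0, ΔL = -3 — violated.
Parity must change: odd → even — satisfied.
ΔS = 0: S: 1 → 1 — satisfied.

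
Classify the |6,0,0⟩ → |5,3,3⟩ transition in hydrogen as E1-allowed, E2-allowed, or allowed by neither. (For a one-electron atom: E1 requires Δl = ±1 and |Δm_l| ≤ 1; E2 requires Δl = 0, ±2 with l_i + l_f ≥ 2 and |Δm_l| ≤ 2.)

Δl = 3 − 0 = +3; l_i + l_f = 3.
Δm_l = +3.
E1 (Δl = ±1, |Δm_l| ≤ 1): not satisfied.
E2 (Δl = 0,±2, l_i+l_f ≥ 2, |Δm_l| ≤ 2): not satisfied.

neither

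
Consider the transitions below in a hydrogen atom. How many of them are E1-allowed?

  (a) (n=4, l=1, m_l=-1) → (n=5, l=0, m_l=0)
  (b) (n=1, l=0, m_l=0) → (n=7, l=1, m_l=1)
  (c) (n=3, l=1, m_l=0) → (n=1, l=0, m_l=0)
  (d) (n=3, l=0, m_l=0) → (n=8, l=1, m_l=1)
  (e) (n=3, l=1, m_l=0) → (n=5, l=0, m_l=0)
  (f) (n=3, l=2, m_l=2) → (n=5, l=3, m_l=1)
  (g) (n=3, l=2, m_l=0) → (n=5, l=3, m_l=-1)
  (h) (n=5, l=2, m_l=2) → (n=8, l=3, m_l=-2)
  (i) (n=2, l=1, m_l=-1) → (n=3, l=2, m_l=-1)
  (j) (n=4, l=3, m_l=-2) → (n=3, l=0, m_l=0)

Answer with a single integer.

8

(a) allowed
(b) allowed
(c) allowed
(d) allowed
(e) allowed
(f) allowed
(g) allowed
(h) forbidden — Δm_l = -4 (E1 requires Δm_l = 0, ±1)
(i) allowed
(j) forbidden — Δl = -3 (E1 requires Δl = ±1); Δm_l = +2 (E1 requires Δm_l = 0, ±1)
Total allowed: 8 of 10.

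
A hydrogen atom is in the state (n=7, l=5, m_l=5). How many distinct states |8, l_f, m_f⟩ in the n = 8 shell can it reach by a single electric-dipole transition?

E1 requires Δl = ±1, so l_f ∈ {4, 6}; with 0 ≤ l_f ≤ n_f−1 = 7, the allowed l_f values are {4, 6}.
For l_f = 4: m_f ∈ {m_i−1, m_i, m_i+1} ∩ [−4, 4] = {4} → 1 state.
For l_f = 6: m_f ∈ {m_i−1, m_i, m_i+1} ∩ [−6, 6] = {4, 5, 6} → 3 states.
Total: 4.

4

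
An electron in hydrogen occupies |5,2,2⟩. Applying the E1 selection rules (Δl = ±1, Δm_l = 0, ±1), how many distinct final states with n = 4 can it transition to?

E1 requires Δl = ±1, so l_f ∈ {1, 3}; with 0 ≤ l_f ≤ n_f−1 = 3, the allowed l_f values are {1, 3}.
For l_f = 1: m_f ∈ {m_i−1, m_i, m_i+1} ∩ [−1, 1] = {1} → 1 state.
For l_f = 3: m_f ∈ {m_i−1, m_i, m_i+1} ∩ [−3, 3] = {1, 2, 3} → 3 states.
Total: 4.

4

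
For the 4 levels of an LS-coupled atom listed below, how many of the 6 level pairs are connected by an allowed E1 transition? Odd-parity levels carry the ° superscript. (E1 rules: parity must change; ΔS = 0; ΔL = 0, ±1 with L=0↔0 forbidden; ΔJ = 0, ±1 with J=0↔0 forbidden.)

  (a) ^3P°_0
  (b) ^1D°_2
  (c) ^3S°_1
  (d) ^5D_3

(a)–(b): forbidden (parity, ΔS, ΔJ).
(a)–(c): forbidden (parity).
(a)–(d): forbidden (ΔS, ΔJ).
(b)–(c): forbidden (parity, ΔS, ΔL).
(b)–(d): forbidden (ΔS).
(c)–(d): forbidden (ΔS, ΔL, ΔJ).
Allowed pairs: 0 of 6.

0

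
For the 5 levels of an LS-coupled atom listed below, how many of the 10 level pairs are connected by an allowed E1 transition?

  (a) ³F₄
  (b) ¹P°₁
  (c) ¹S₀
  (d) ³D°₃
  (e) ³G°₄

3

(a)–(b): forbidden (ΔS, ΔL, ΔJ).
(a)–(c): forbidden (parity, ΔS, ΔL, ΔJ).
(a)–(d): allowed.
(a)–(e): allowed.
(b)–(c): allowed.
(b)–(d): forbidden (parity, ΔS, ΔJ).
(b)–(e): forbidden (parity, ΔS, ΔL, ΔJ).
(c)–(d): forbidden (ΔS, ΔL, ΔJ).
(c)–(e): forbidden (ΔS, ΔL, ΔJ).
(d)–(e): forbidden (parity, ΔL).
Allowed pairs: 3 of 10.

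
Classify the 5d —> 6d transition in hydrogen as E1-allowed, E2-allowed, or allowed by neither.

E2

Δl = 2 − 2 = +0; l_i + l_f = 4.
E1 (Δl = ±1): not satisfied.
E2 (Δl = 0,±2, l_i+l_f ≥ 2): satisfied.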